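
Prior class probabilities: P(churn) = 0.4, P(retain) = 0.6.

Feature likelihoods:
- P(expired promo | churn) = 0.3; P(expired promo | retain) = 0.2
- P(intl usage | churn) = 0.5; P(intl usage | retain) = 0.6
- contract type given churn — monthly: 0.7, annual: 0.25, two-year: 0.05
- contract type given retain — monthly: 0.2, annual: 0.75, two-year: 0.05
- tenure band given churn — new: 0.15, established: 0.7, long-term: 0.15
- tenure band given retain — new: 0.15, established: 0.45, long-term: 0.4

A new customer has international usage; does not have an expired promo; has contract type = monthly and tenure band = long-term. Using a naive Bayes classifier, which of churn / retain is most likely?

churn: 0.4 × (1−0.3) × 0.5 × 0.7 × 0.15 = 0.0147
retain: 0.6 × (1−0.2) × 0.6 × 0.2 × 0.4 = 0.02304
Highest score → retain.

retain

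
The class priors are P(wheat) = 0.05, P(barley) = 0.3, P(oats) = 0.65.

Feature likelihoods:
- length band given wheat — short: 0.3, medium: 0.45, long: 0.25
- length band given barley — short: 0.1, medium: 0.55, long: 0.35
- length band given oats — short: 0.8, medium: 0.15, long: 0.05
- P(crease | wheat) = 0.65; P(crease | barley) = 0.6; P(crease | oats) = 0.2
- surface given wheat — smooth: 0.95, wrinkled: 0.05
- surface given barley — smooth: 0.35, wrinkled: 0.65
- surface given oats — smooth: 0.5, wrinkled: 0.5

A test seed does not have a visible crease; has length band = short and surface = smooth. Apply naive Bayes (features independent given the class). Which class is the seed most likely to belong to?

oats

wheat: 0.05 × 0.3 × (1−0.65) × 0.95 = 0.0049875
barley: 0.3 × 0.1 × (1−0.6) × 0.35 = 0.0042
oats: 0.65 × 0.8 × (1−0.2) × 0.5 = 0.208
Highest score → oats.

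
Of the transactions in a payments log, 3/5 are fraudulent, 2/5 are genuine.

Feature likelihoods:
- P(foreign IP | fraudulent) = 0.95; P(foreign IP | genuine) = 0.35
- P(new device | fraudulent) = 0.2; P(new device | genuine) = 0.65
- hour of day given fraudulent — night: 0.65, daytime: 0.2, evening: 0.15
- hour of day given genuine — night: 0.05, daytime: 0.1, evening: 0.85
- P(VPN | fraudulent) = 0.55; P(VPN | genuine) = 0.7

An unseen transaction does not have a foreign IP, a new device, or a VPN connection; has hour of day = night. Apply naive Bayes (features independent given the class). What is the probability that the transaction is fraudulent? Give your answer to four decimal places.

fraudulent: 0.6 × (1−0.95) × (1−0.2) × 0.65 × (1−0.55) = 0.00702
genuine: 0.4 × (1−0.35) × (1−0.65) × 0.05 × (1−0.7) = 0.001365
P(fraudulent | x) = 0.00702 / 0.008385 ≈ 0.8372

0.8372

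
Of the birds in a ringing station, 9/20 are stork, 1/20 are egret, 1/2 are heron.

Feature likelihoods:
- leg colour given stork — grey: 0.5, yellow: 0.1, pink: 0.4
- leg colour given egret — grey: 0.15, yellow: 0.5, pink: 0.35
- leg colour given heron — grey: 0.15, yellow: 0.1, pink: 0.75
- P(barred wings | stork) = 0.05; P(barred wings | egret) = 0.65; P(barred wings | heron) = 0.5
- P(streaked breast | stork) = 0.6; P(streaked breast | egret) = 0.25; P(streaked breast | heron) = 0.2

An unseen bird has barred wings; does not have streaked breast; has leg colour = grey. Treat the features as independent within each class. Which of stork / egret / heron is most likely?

heron

stork: 0.45 × 0.5 × 0.05 × (1−0.6) = 0.0045
egret: 0.05 × 0.15 × 0.65 × (1−0.25) = 0.00365625
heron: 0.5 × 0.15 × 0.5 × (1−0.2) = 0.03
Highest score → heron.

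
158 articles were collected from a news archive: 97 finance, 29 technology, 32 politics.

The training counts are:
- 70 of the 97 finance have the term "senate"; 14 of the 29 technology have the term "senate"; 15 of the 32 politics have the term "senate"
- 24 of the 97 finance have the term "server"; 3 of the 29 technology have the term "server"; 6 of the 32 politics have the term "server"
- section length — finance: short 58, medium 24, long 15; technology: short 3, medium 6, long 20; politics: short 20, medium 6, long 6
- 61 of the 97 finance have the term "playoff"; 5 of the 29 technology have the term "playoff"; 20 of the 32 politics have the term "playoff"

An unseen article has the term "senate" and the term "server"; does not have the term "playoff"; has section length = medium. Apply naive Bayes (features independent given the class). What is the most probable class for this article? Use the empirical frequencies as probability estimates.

finance

finance: (97/158) × (70/97) × (24/97) × (24/97) × (36/97) ≈ 0.0100659
technology: (29/158) × (14/29) × (3/29) × (6/29) × (24/29) ≈ 0.0015695
politics: (32/158) × (15/32) × (6/32) × (6/32) × (12/32) ≈ 0.00125161
Highest score → finance.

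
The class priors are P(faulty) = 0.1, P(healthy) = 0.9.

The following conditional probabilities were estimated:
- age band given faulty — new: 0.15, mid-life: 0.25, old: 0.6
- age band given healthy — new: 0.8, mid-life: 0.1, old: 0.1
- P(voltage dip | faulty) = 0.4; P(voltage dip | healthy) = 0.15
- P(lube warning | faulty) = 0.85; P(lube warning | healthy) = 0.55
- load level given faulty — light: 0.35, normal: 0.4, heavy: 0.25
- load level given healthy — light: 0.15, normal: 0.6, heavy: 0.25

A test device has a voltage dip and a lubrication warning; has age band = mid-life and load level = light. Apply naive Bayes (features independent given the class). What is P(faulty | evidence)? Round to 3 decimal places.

faulty: 0.1 × 0.25 × 0.4 × 0.85 × 0.35 = 0.002975
healthy: 0.9 × 0.1 × 0.15 × 0.55 × 0.15 = 0.00111375
P(faulty | x) = 0.002975 / 0.00408875 ≈ 0.728

0.728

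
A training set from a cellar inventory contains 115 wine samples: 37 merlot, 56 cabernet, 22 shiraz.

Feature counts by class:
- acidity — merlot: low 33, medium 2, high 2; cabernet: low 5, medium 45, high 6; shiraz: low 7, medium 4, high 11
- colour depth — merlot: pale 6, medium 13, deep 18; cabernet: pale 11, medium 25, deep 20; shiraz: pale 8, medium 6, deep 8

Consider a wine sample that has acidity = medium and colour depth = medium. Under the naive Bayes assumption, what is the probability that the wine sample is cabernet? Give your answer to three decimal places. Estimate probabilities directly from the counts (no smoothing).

merlot: (37/115) × (2/37) × (13/37) ≈ 0.00611046
cabernet: (56/115) × (45/56) × (25/56) ≈ 0.174689
shiraz: (22/115) × (4/22) × (6/22) ≈ 0.00948617
P(cabernet | x) = 0.174689 / 0.19028563 ≈ 0.918

0.918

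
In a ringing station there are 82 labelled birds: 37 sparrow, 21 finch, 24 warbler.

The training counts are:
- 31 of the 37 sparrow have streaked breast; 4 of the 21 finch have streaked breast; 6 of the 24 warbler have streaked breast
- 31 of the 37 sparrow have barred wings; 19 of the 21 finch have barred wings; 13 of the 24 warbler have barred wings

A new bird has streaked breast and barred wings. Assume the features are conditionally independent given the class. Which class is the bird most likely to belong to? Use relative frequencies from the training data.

sparrow: (37/82) × (31/37) × (31/37) ≈ 0.316744
finch: (21/82) × (4/21) × (19/21) ≈ 0.0441347
warbler: (24/82) × (6/24) × (13/24) ≈ 0.0396341
Highest score → sparrow.

sparrow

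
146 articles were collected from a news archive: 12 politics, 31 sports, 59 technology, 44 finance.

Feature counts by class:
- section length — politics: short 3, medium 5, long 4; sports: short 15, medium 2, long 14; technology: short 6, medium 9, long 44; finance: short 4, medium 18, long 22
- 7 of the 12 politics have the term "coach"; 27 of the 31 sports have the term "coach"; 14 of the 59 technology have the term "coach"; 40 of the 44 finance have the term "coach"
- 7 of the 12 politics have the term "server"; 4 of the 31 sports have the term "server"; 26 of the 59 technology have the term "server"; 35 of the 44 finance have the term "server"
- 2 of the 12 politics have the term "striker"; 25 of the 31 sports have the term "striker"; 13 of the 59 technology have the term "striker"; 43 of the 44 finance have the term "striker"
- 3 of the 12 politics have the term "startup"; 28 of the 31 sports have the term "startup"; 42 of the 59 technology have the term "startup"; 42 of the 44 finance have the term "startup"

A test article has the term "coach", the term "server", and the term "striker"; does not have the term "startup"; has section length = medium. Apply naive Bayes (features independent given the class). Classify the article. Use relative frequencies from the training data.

politics: (12/146) × (5/12) × (7/12) × (7/12) × (2/12) × (9/12) ≈ 0.00145667
sports: (31/146) × (2/31) × (27/31) × (4/31) × (25/31) × (3/31) ≈ 0.000120148
technology: (59/146) × (9/59) × (14/59) × (26/59) × (13/59) × (17/59) ≈ 0.000409237
finance: (44/146) × (18/44) × (40/44) × (35/44) × (43/44) × (2/44) ≈ 0.00396037
Highest score → finance.

finance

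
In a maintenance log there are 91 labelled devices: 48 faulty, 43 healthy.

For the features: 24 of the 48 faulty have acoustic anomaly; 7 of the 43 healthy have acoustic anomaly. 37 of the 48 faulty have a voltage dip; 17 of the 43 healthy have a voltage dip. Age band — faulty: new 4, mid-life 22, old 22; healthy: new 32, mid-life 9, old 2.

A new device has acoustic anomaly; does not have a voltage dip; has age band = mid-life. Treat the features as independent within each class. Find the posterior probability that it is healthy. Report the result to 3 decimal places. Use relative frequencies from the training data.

0.260

faulty: (48/91) × (24/48) × (11/48) × (22/48) ≈ 0.0277015
healthy: (43/91) × (7/43) × (26/43) × (9/43) ≈ 0.00973499
P(healthy | x) = 0.00973499 / 0.03743649 ≈ 0.260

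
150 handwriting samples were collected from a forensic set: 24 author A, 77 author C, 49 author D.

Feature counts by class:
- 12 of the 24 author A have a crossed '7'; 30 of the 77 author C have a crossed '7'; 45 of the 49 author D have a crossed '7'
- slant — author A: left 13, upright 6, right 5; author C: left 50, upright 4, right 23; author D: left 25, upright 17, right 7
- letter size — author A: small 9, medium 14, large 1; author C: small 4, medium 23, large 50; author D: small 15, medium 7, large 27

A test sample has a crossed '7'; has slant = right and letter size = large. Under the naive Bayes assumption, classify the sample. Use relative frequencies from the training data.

author A: (24/150) × (12/24) × (5/24) × (1/24) ≈ 0.000694444
author C: (77/150) × (30/77) × (23/77) × (50/77) ≈ 0.0387924
author D: (49/150) × (45/49) × (7/49) × (27/49) ≈ 0.0236152
Highest score → author C.

author C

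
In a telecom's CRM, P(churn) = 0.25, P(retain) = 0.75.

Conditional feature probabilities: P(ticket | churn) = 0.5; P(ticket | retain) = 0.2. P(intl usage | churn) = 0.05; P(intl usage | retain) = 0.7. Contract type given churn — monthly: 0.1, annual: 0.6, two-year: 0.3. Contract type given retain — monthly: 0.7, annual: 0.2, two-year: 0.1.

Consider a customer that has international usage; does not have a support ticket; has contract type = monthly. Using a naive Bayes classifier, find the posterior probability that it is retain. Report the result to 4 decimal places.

0.9979

churn: 0.25 × (1−0.5) × 0.05 × 0.1 = 0.000625
retain: 0.75 × (1−0.2) × 0.7 × 0.7 = 0.294
P(retain | x) = 0.294 / 0.294625 ≈ 0.9979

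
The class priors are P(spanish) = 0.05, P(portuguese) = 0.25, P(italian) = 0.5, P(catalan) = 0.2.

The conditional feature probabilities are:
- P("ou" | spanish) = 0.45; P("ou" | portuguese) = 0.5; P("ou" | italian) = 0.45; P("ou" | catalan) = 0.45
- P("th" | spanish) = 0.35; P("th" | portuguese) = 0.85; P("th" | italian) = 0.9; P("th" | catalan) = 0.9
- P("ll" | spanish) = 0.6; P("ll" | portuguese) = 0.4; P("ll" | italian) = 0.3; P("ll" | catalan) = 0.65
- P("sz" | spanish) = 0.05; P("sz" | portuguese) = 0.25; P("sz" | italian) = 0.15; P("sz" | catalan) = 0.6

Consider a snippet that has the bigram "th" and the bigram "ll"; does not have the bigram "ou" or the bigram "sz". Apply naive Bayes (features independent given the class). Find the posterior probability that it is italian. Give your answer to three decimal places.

0.500

spanish: 0.05 × (1−0.45) × 0.35 × 0.6 × (1−0.05) = 0.00548625
portuguese: 0.25 × (1−0.5) × 0.85 × 0.4 × (1−0.25) = 0.031875
italian: 0.5 × (1−0.45) × 0.9 × 0.3 × (1−0.15) = 0.0631125
catalan: 0.2 × (1−0.45) × 0.9 × 0.65 × (1−0.6) = 0.02574
P(italian | x) = 0.0631125 / 0.12621375 ≈ 0.500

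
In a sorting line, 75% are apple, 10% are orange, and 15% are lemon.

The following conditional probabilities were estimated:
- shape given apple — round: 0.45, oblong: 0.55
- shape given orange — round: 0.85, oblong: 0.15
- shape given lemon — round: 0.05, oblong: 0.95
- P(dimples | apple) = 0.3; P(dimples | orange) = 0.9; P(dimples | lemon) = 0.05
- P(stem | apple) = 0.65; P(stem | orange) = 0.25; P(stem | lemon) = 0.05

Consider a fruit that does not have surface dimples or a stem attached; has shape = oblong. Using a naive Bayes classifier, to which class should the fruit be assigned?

lemon

apple: 0.75 × 0.55 × (1−0.3) × (1−0.65) = 0.1010625
orange: 0.1 × 0.15 × (1−0.9) × (1−0.25) = 0.001125
lemon: 0.15 × 0.95 × (1−0.05) × (1−0.05) = 0.12860625
Highest score → lemon.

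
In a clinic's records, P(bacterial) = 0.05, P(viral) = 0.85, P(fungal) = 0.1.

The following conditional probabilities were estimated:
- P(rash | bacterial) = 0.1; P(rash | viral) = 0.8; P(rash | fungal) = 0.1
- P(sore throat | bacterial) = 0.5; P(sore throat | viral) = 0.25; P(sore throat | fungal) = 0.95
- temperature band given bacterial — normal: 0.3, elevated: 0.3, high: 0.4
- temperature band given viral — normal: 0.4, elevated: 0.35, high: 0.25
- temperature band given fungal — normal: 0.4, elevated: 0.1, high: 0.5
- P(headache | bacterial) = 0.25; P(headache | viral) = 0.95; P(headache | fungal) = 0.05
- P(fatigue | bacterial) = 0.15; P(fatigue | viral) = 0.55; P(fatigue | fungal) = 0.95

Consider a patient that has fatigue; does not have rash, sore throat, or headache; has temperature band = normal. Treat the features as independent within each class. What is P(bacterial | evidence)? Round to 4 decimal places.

0.2006

bacterial: 0.05 × (1−0.1) × (1−0.5) × 0.3 × (1−0.25) × 0.15 = 0.000759375
viral: 0.85 × (1−0.8) × (1−0.25) × 0.4 × (1−0.95) × 0.55 = 0.0014025
fungal: 0.1 × (1−0.1) × (1−0.95) × 0.4 × (1−0.05) × 0.95 = 0.0016245
P(bacterial | x) = 0.000759375 / 0.003786375 ≈ 0.2006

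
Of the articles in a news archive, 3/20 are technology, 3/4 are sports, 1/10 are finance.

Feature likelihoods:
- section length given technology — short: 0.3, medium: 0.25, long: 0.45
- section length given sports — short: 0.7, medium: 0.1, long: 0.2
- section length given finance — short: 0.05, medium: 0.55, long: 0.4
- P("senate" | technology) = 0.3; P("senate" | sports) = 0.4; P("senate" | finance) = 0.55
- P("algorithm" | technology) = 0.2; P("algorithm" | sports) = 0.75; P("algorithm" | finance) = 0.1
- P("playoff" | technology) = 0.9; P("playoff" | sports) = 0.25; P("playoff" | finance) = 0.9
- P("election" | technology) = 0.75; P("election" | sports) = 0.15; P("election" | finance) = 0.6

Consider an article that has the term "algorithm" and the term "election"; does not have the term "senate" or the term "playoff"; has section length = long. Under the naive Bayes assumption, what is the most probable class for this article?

sports

technology: 0.15 × 0.45 × (1−0.3) × 0.2 × (1−0.9) × 0.75 = 0.00070875
sports: 0.75 × 0.2 × (1−0.4) × 0.75 × (1−0.25) × 0.15 = 0.00759375
finance: 0.1 × 0.4 × (1−0.55) × 0.1 × (1−0.9) × 0.6 = 0.000108
Highest score → sports.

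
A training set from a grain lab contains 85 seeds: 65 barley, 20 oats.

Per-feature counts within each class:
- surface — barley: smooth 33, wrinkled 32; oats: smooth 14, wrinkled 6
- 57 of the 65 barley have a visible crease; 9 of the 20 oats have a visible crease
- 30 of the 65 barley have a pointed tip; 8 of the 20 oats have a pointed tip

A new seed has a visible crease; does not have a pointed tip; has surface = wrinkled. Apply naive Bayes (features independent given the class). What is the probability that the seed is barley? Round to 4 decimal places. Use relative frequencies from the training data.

0.9032

barley: (65/85) × (32/65) × (57/65) × (35/65) ≈ 0.177765
oats: (20/85) × (6/20) × (9/20) × (12/20) ≈ 0.0190588
P(barley | x) = 0.177765 / 0.1968238 ≈ 0.9032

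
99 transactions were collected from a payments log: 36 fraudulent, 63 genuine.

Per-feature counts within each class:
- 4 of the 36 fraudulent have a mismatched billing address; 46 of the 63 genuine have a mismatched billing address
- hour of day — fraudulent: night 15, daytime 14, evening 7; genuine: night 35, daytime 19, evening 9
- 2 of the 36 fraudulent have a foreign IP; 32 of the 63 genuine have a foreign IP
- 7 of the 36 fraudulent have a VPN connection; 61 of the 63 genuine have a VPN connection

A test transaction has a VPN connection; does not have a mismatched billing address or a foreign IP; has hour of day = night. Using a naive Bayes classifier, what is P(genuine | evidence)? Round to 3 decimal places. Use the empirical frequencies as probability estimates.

0.648

fraudulent: (36/99) × (32/36) × (15/36) × (34/36) × (7/36) ≈ 0.0247329
genuine: (63/99) × (17/63) × (35/63) × (31/63) × (61/63) ≈ 0.0454519
P(genuine | x) = 0.0454519 / 0.0701848 ≈ 0.648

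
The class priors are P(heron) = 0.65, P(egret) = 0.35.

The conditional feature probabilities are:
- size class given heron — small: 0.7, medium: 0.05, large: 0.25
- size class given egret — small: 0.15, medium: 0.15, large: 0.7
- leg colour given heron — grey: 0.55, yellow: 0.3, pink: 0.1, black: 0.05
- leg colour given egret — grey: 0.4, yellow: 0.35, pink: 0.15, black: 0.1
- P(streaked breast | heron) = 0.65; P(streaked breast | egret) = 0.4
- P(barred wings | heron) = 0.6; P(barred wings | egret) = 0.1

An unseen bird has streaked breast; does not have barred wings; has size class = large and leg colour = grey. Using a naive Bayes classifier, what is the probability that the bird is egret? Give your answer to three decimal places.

heron: 0.65 × 0.25 × 0.55 × 0.65 × (1−0.6) = 0.0232375
egret: 0.35 × 0.7 × 0.4 × 0.4 × (1−0.1) = 0.03528
P(egret | x) = 0.03528 / 0.0585175 ≈ 0.603

0.603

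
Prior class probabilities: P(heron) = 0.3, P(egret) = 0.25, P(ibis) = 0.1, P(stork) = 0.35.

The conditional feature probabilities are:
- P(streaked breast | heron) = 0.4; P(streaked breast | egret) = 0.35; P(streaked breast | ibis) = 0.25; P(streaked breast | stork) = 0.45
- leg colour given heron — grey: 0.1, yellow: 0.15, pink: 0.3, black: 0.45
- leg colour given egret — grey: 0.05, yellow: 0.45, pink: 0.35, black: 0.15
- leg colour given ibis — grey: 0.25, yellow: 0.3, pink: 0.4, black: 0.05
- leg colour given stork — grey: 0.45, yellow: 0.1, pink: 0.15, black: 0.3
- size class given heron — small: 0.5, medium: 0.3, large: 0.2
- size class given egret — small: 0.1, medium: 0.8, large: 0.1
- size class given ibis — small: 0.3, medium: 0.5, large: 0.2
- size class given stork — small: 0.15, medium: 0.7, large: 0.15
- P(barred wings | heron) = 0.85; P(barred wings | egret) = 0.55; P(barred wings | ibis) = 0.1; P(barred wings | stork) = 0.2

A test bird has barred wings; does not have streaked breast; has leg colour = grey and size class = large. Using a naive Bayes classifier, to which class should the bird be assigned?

heron

heron: 0.3 × (1−0.4) × 0.1 × 0.2 × 0.85 = 0.00306
egret: 0.25 × (1−0.35) × 0.05 × 0.1 × 0.55 = 0.000446875
ibis: 0.1 × (1−0.25) × 0.25 × 0.2 × 0.1 = 0.000375
stork: 0.35 × (1−0.45) × 0.45 × 0.15 × 0.2 = 0.00259875
Highest score → heron.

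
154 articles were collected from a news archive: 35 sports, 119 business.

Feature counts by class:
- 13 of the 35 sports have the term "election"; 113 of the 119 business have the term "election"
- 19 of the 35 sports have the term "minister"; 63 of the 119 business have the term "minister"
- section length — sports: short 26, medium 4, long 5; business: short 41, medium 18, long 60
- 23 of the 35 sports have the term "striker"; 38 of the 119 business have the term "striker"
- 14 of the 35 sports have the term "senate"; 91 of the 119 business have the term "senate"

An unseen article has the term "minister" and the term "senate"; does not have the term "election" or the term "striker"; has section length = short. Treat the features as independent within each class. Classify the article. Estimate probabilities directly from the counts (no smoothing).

sports

sports: (35/154) × (22/35) × (19/35) × (26/35) × (12/35) × (14/35) ≈ 0.00790071
business: (119/154) × (6/119) × (63/119) × (41/119) × (81/119) × (91/119) ≈ 0.00369908
Highest score → sports.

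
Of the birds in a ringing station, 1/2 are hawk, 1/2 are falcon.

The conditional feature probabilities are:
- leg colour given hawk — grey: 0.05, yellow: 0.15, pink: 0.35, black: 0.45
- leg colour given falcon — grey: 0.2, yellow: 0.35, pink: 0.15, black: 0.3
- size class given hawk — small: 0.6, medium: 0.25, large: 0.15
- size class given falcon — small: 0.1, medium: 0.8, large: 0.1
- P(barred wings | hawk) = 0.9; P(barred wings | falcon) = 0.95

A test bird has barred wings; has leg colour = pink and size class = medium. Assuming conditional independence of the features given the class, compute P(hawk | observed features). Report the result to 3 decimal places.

0.409

hawk: 0.5 × 0.35 × 0.25 × 0.9 = 0.039375
falcon: 0.5 × 0.15 × 0.8 × 0.95 = 0.057
P(hawk | x) = 0.039375 / 0.096375 ≈ 0.409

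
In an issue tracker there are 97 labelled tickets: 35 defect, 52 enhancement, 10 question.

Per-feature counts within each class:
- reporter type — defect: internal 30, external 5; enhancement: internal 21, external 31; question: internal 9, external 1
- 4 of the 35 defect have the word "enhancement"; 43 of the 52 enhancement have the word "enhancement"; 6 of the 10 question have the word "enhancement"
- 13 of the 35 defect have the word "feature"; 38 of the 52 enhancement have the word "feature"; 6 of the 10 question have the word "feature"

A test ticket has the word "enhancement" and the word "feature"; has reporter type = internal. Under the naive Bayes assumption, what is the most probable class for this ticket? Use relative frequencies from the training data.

enhancement

defect: (35/97) × (30/35) × (4/35) × (13/35) ≈ 0.0131286
enhancement: (52/97) × (21/52) × (43/52) × (38/52) ≈ 0.130826
question: (10/97) × (9/10) × (6/10) × (6/10) ≈ 0.0334021
Highest score → enhancement.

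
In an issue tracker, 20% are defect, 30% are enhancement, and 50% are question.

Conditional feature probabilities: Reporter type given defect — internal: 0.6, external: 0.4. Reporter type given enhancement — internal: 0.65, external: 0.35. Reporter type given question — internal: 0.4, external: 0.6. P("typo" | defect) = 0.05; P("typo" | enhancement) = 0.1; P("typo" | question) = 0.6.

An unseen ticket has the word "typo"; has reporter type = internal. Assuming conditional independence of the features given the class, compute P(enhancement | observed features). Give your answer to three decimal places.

defect: 0.2 × 0.6 × 0.05 = 0.006
enhancement: 0.3 × 0.65 × 0.1 = 0.0195
question: 0.5 × 0.4 × 0.6 = 0.12
P(enhancement | x) = 0.0195 / 0.1455 ≈ 0.134

0.134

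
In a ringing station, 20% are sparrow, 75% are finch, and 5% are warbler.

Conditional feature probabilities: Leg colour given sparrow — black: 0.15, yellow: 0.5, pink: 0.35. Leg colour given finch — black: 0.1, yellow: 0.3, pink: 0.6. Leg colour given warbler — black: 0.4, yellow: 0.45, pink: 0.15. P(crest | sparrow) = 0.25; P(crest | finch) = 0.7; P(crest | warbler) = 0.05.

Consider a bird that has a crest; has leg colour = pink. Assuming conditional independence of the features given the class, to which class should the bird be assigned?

finch

sparrow: 0.2 × 0.35 × 0.25 = 0.0175
finch: 0.75 × 0.6 × 0.7 = 0.315
warbler: 0.05 × 0.15 × 0.05 = 0.000375
Highest score → finch.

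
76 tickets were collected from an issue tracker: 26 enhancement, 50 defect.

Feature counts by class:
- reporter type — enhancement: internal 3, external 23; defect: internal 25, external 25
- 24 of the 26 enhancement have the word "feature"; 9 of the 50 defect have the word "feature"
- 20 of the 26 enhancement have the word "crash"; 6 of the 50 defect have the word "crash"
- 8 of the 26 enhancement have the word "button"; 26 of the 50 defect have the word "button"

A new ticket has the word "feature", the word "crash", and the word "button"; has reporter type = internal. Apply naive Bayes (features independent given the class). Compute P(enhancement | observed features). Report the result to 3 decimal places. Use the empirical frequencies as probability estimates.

enhancement: (26/76) × (3/26) × (24/26) × (20/26) × (8/26) ≈ 0.0086242
defect: (50/76) × (25/50) × (9/50) × (6/50) × (26/50) ≈ 0.00369474
P(enhancement | x) = 0.0086242 / 0.01231894 ≈ 0.700

0.700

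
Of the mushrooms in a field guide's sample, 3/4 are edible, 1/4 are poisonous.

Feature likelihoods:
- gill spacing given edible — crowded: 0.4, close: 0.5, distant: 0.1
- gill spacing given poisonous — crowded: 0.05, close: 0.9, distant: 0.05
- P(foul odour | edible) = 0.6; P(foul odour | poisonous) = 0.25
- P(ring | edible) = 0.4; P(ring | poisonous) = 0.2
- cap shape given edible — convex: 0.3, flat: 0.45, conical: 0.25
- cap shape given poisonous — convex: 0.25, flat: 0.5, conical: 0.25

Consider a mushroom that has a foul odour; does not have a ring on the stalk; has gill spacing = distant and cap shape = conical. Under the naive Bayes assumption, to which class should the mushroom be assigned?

edible

edible: 0.75 × 0.1 × 0.6 × (1−0.4) × 0.25 = 0.00675
poisonous: 0.25 × 0.05 × 0.25 × (1−0.2) × 0.25 = 0.000625
Highest score → edible.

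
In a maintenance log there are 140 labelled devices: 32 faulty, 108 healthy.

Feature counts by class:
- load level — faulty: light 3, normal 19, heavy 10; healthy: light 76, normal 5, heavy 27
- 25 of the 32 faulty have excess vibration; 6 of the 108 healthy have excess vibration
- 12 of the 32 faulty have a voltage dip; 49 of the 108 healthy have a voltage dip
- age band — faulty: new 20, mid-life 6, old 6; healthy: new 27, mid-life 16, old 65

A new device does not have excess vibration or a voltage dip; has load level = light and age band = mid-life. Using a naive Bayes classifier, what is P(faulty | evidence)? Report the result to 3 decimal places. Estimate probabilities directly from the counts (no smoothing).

0.013

faulty: (32/140) × (3/32) × (7/32) × (20/32) × (6/32) = 0.00054931640625
healthy: (108/140) × (76/108) × (102/108) × (59/108) × (16/108) ≈ 0.0414941
P(faulty | x) = 0.00054931640625 / 0.04204341640625 ≈ 0.013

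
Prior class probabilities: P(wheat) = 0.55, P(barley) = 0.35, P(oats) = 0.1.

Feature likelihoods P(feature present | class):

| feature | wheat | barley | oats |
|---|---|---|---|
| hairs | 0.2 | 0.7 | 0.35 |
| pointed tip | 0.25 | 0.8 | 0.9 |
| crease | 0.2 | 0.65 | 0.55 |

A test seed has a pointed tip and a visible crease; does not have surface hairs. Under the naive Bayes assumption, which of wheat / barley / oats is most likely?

wheat: 0.55 × (1−0.2) × 0.25 × 0.2 = 0.022
barley: 0.35 × (1−0.7) × 0.8 × 0.65 = 0.0546
oats: 0.1 × (1−0.35) × 0.9 × 0.55 = 0.032175
Highest score → barley.

barley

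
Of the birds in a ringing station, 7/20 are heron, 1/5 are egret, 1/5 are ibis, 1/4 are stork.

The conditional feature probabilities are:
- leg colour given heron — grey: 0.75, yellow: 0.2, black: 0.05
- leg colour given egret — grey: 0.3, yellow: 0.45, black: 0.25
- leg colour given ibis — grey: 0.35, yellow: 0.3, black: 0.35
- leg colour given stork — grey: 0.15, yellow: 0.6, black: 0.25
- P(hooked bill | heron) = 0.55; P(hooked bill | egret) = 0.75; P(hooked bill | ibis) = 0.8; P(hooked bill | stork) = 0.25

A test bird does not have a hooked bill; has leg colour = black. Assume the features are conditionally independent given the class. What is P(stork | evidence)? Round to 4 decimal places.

0.5769

heron: 0.35 × 0.05 × (1−0.55) = 0.007875
egret: 0.2 × 0.25 × (1−0.75) = 0.0125
ibis: 0.2 × 0.35 × (1−0.8) = 0.014
stork: 0.25 × 0.25 × (1−0.25) = 0.046875
P(stork | x) = 0.046875 / 0.08125 ≈ 0.5769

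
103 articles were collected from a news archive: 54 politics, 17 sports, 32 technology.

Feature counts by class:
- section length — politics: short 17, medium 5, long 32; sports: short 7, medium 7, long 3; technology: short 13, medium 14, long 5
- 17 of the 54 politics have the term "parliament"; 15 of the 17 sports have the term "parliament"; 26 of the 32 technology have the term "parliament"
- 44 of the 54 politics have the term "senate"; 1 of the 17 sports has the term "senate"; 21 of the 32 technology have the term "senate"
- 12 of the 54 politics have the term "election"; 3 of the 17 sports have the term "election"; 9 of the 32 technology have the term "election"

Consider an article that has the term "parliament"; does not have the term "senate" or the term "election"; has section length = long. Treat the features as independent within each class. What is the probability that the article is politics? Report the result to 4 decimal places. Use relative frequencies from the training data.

0.3220

politics: (54/103) × (32/54) × (17/54) × (10/54) × (42/54) ≈ 0.0140874
sports: (17/103) × (3/17) × (15/17) × (16/17) × (14/17) ≈ 0.0199194
technology: (32/103) × (5/32) × (26/32) × (11/32) × (23/32) ≈ 0.00974488
P(politics | x) = 0.0140874 / 0.04375168 ≈ 0.3220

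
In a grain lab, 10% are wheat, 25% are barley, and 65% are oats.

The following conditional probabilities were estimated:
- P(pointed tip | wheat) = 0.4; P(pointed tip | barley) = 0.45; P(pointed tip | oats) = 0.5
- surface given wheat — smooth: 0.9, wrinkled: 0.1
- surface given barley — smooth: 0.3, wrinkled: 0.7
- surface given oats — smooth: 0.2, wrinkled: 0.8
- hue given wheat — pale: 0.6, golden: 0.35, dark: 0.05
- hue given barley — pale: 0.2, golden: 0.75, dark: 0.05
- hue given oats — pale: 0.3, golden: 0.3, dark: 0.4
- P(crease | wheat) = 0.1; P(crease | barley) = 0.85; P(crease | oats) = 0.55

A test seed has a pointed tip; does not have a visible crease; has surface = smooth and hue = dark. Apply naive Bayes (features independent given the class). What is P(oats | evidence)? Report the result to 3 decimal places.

0.862

wheat: 0.1 × 0.4 × 0.9 × 0.05 × (1−0.1) = 0.00162
barley: 0.25 × 0.45 × 0.3 × 0.05 × (1−0.85) = 0.000253125
oats: 0.65 × 0.5 × 0.2 × 0.4 × (1−0.55) = 0.0117
P(oats | x) = 0.0117 / 0.013573125 ≈ 0.862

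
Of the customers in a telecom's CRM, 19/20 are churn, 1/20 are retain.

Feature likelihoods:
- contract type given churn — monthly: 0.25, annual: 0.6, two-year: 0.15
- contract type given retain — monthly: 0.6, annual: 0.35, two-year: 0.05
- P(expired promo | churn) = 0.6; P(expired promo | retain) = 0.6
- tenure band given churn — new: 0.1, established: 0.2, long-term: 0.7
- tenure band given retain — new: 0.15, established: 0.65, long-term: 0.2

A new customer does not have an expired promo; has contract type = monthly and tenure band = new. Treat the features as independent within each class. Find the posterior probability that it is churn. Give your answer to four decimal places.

0.8407

churn: 0.95 × 0.25 × (1−0.6) × 0.1 = 0.0095
retain: 0.05 × 0.6 × (1−0.6) × 0.15 = 0.0018
P(churn | x) = 0.0095 / 0.0113 ≈ 0.8407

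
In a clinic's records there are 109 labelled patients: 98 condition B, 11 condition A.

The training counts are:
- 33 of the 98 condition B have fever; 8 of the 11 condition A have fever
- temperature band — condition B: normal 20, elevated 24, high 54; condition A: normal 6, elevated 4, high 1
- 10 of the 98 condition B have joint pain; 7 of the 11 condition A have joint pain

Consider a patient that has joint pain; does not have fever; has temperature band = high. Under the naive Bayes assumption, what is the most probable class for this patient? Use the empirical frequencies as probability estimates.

condition B: (98/109) × (65/98) × (54/98) × (10/98) ≈ 0.0335296
condition A: (11/109) × (3/11) × (1/11) × (7/11) ≈ 0.00159224
Highest score → condition B.

condition B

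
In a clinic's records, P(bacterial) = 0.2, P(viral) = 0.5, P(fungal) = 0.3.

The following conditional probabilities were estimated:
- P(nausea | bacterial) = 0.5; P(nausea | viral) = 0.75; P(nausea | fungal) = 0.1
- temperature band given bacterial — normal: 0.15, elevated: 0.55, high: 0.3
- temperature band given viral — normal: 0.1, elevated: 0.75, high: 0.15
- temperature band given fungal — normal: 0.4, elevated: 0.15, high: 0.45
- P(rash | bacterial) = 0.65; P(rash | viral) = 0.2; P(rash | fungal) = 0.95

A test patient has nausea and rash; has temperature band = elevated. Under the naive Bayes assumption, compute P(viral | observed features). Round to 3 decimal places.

bacterial: 0.2 × 0.5 × 0.55 × 0.65 = 0.03575
viral: 0.5 × 0.75 × 0.75 × 0.2 = 0.05625
fungal: 0.3 × 0.1 × 0.15 × 0.95 = 0.004275
P(viral | x) = 0.05625 / 0.096275 ≈ 0.584

0.584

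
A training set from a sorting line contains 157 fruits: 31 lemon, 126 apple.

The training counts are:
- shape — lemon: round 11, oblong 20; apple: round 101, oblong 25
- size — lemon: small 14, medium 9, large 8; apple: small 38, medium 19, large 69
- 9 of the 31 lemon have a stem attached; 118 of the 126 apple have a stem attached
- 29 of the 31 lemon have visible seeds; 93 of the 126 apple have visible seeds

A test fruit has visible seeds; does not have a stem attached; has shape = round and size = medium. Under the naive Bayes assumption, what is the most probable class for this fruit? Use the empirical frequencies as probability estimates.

lemon

lemon: (31/157) × (11/31) × (9/31) × (22/31) × (29/31) ≈ 0.0135043
apple: (126/157) × (101/126) × (19/126) × (8/126) × (93/126) ≈ 0.00454608
Highest score → lemon.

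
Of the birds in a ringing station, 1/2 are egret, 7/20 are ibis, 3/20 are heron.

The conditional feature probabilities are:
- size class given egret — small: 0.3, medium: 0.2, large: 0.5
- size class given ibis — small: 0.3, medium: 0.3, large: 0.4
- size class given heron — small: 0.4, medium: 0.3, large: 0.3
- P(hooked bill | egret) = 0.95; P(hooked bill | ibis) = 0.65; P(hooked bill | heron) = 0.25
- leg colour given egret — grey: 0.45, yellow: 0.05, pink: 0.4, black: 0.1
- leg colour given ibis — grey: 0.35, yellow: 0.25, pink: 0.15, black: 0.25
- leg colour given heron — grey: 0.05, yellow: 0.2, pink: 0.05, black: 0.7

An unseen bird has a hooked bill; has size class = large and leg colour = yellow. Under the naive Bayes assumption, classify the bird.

ibis

egret: 0.5 × 0.5 × 0.95 × 0.05 = 0.011875
ibis: 0.35 × 0.4 × 0.65 × 0.25 = 0.02275
heron: 0.15 × 0.3 × 0.25 × 0.2 = 0.00225
Highest score → ibis.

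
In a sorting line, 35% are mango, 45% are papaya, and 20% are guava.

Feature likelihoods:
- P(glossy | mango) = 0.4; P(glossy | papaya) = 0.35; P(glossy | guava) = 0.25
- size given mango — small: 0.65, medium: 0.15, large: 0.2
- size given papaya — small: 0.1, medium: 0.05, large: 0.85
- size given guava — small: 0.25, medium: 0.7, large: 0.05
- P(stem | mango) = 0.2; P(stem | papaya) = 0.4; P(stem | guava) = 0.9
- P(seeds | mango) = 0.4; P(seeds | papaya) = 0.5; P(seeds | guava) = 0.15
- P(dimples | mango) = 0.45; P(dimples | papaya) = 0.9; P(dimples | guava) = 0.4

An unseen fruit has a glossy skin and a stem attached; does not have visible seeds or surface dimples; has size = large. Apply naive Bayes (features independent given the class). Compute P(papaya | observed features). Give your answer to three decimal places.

0.472

mango: 0.35 × 0.4 × 0.2 × 0.2 × (1−0.4) × (1−0.45) = 0.001848
papaya: 0.45 × 0.35 × 0.85 × 0.4 × (1−0.5) × (1−0.9) = 0.0026775
guava: 0.2 × 0.25 × 0.05 × 0.9 × (1−0.15) × (1−0.4) = 0.0011475
P(papaya | x) = 0.0026775 / 0.005673 ≈ 0.472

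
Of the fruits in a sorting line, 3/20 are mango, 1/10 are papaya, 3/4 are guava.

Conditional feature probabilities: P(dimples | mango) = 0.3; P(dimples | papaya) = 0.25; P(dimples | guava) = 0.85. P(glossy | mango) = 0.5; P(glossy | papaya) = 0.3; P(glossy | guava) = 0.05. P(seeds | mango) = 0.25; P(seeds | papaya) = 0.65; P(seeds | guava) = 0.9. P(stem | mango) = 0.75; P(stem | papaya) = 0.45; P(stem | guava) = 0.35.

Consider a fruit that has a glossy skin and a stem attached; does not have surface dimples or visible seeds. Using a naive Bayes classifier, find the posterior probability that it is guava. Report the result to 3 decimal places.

mango: 0.15 × (1−0.3) × 0.5 × (1−0.25) × 0.75 = 0.02953125
papaya: 0.1 × (1−0.25) × 0.3 × (1−0.65) × 0.45 = 0.00354375
guava: 0.75 × (1−0.85) × 0.05 × (1−0.9) × 0.35 = 0.000196875
P(guava | x) = 0.000196875 / 0.033271875 ≈ 0.006

0.006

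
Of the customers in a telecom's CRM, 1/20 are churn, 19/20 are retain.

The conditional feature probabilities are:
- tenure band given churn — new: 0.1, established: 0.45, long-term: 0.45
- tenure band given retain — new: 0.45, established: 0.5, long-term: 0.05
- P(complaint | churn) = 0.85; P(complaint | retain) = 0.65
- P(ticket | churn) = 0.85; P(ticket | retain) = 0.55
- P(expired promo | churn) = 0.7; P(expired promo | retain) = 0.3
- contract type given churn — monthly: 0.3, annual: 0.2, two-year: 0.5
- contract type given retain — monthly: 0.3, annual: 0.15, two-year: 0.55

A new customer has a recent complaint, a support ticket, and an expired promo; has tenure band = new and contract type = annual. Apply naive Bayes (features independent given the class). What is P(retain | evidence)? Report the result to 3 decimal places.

0.931

churn: 0.05 × 0.1 × 0.85 × 0.85 × 0.7 × 0.2 = 0.00050575
retain: 0.95 × 0.45 × 0.65 × 0.55 × 0.3 × 0.15 = 0.00687740625
P(retain | x) = 0.00687740625 / 0.00738315625 ≈ 0.931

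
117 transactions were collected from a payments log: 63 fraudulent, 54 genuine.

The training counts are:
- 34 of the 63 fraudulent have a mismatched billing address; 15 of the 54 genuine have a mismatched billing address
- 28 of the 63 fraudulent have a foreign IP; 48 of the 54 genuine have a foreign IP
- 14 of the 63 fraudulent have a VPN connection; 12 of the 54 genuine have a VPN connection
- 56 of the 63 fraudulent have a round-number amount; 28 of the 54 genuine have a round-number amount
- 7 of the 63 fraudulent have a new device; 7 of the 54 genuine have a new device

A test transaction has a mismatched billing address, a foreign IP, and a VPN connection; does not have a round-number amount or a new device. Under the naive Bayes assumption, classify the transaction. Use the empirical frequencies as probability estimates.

fraudulent: (63/117) × (34/63) × (28/63) × (14/63) × (7/63) × (56/63) ≈ 0.00283467
genuine: (54/117) × (15/54) × (48/54) × (12/54) × (26/54) × (47/54) ≈ 0.0106127
Highest score → genuine.

genuine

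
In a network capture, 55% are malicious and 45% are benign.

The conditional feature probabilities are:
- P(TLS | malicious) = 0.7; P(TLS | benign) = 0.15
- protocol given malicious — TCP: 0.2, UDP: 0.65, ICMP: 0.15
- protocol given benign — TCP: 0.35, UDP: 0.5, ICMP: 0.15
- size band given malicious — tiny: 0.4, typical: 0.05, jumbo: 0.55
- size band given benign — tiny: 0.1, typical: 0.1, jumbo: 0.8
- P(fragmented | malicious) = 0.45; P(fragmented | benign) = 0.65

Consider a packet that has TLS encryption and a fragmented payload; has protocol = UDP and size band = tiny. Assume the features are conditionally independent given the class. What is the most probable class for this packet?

malicious

malicious: 0.55 × 0.7 × 0.65 × 0.4 × 0.45 = 0.045045
benign: 0.45 × 0.15 × 0.5 × 0.1 × 0.65 = 0.00219375
Highest score → malicious.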